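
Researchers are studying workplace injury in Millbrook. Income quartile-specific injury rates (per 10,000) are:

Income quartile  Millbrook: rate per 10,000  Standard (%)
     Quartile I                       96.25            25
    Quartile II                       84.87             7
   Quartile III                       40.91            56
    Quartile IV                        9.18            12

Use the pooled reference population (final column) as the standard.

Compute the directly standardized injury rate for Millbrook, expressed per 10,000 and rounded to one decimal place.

54.0

Standard weights: 0.25, 0.07, 0.56, 0.12.
Standardized rate: 0.2500×96.25 + 0.0700×84.87 + 0.5600×40.91 + 0.1200×9.18 = 54.0146 per 10,000.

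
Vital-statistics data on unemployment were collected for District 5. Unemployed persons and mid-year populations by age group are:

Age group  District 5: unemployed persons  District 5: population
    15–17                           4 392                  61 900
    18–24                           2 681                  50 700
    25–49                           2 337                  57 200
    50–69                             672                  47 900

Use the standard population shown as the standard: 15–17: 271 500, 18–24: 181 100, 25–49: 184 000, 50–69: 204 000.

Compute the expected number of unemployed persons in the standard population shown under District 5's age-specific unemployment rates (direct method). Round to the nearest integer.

Age-specific rates per 1 000 for District 5: 70.953, 52.880, 40.857, 14.029.
Expected unemployed persons = Σ (standard pop × age-specific rate ÷ 1 000)
= 271 500×70.953/1 000 + 181 100×52.880/1 000 + 184 000×40.857/1 000 + 204 000×14.029/1 000
= 19263.78 + 9576.51 + 7517.62 + 2861.96 = 39219.88.

39220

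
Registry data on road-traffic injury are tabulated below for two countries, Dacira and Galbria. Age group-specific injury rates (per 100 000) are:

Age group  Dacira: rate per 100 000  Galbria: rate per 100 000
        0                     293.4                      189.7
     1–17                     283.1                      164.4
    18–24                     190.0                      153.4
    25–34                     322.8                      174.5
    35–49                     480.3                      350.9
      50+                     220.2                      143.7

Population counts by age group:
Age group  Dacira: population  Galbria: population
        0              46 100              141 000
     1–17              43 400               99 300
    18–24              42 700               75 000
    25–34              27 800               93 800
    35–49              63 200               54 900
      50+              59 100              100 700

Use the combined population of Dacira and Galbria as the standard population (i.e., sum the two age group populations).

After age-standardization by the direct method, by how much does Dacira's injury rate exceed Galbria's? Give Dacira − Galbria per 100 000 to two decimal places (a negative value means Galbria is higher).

101.76

Combined standard total = 847 000; weights = 0.2209, 0.1685, 0.1390, 0.1436, 0.1394, 0.1887.
Dacira: 0.2209×293.4 + 0.1685×283.1 + 0.1390×190.0 + 0.1436×322.8 + 0.1394×480.3 + 0.1887×220.2 = 293.7667 per 100 000.
Galbria: 0.2209×189.7 + 0.1685×164.4 + 0.1390×153.4 + 0.1436×174.5 + 0.1394×350.9 + 0.1887×143.7 = 192.0091 per 100 000.
Difference = 293.7667 − 192.0091 = 101.7576.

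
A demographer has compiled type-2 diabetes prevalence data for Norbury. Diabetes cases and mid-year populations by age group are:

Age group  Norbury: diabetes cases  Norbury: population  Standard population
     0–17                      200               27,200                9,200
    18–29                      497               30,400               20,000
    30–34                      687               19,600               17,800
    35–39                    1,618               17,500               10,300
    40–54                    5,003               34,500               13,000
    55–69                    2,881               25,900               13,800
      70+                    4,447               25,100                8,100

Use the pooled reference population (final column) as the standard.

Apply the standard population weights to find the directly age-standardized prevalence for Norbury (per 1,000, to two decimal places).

Age-specific rates per 1,000 for Norbury: 7.353, 16.349, 35.051, 92.457, 145.014, 111.236, 177.171.
Standard total = 92,200; weights = 0.0998, 0.2169, 0.1931, 0.1117, 0.1410, 0.1497, 0.0879.
Standardized rate: 0.0998×7.353 + 0.2169×16.349 + 0.1931×35.051 + 0.1117×92.457 + 0.1410×145.014 + 0.1497×111.236 + 0.0879×177.171 = 74.0365 per 1,000.

74.04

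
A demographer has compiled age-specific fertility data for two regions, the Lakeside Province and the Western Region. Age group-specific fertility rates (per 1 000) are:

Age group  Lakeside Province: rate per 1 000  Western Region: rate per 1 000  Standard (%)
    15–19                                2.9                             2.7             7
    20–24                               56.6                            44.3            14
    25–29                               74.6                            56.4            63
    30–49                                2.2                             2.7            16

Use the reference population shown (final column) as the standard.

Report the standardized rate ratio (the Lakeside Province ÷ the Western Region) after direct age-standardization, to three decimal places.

Standard weights: 0.07, 0.14, 0.63, 0.16.
The Lakeside Province: 0.0700×2.9 + 0.1400×56.6 + 0.6300×74.6 + 0.1600×2.2 = 55.4770 per 1 000.
The Western Region: 0.0700×2.7 + 0.1400×44.3 + 0.6300×56.4 + 0.1600×2.7 = 42.3550 per 1 000.
Ratio = 55.4770 ÷ 42.3550 = 1.30981.

1.310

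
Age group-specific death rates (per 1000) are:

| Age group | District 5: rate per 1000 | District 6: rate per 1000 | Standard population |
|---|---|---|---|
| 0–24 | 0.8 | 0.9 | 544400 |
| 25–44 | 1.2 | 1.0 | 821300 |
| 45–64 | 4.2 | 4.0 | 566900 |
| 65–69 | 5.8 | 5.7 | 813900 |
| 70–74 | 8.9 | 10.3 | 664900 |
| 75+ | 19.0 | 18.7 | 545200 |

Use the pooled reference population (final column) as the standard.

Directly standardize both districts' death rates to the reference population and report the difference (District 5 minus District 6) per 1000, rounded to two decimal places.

-0.12

Standard total = 3956600; weights = 0.1376, 0.2076, 0.1433, 0.2057, 0.1680, 0.1378.
District 5: 0.1376×0.8 + 0.2076×1.2 + 0.1433×4.2 + 0.2057×5.8 + 0.1680×8.9 + 0.1378×19.0 = 6.2678 per 1000.
District 6: 0.1376×0.9 + 0.2076×1.0 + 0.1433×4.0 + 0.2057×5.7 + 0.1680×10.3 + 0.1378×18.7 = 6.3847 per 1000.
Difference = 6.2678 − 6.3847 = -0.1169.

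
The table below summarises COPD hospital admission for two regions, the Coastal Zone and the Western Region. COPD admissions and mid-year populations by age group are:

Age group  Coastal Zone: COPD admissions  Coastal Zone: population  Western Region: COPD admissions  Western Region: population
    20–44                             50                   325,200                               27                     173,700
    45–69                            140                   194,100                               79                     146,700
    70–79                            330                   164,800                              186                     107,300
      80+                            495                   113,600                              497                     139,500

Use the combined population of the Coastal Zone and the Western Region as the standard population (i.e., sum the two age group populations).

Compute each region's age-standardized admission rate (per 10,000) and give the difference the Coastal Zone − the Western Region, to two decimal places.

Age-specific rates per 10,000 for the Coastal Zone: 1.54, 7.21, 20.02, 43.57.
For the Western Region: 1.55, 5.39, 17.33, 35.63.
Combined standard total = 1,364,900; weights = 0.3655, 0.2497, 0.1994, 0.1854.
The Coastal Zone: 0.3655×1.54 + 0.2497×7.21 + 0.1994×20.02 + 0.1854×43.57 = 14.4350 per 10,000.
The Western Region: 0.3655×1.55 + 0.2497×5.39 + 0.1994×17.33 + 0.1854×35.63 = 11.9750 per 10,000.
Difference = 14.4350 − 11.9750 = 2.4600.

2.46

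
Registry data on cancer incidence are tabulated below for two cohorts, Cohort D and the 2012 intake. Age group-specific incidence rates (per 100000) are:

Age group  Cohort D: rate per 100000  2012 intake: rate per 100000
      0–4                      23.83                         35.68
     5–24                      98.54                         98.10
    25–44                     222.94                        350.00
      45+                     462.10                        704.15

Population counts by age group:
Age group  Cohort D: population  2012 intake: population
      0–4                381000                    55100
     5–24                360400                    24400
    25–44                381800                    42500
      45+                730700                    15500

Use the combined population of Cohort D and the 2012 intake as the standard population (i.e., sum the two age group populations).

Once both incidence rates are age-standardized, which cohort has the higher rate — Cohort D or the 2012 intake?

2012 intake

Combined standard total = 1991400; weights = 0.2190, 0.1932, 0.2131, 0.3747.
Cohort D: 0.2190×23.83 + 0.1932×98.54 + 0.2131×222.94 + 0.3747×462.10 = 244.9146 per 100000.
The 2012 intake: 0.2190×35.68 + 0.1932×98.10 + 0.2131×350.00 + 0.3747×704.15 = 365.1957 per 100000.
The crude rates (252.10 vs 219.26) would put Cohort D higher, but that reflects its age composition; once standardized to a common age structure, the 2012 intake has the higher underlying rate.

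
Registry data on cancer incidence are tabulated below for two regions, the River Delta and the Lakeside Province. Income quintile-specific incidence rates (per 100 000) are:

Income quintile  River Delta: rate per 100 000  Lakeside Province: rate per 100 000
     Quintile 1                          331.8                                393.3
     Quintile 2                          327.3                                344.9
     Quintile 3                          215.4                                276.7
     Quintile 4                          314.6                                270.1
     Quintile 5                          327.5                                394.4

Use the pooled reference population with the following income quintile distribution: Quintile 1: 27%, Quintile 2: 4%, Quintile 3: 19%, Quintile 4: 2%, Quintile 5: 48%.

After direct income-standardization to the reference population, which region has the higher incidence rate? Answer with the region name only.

Lakeside Province

Standard weights: 0.27, 0.04, 0.19, 0.02, 0.48.
The River Delta: 0.2700×331.8 + 0.0400×327.3 + 0.1900×215.4 + 0.0200×314.6 + 0.4800×327.5 = 307.0960 per 100 000.
The Lakeside Province: 0.2700×393.3 + 0.0400×344.9 + 0.1900×276.7 + 0.0200×270.1 + 0.4800×394.4 = 367.2740 per 100 000.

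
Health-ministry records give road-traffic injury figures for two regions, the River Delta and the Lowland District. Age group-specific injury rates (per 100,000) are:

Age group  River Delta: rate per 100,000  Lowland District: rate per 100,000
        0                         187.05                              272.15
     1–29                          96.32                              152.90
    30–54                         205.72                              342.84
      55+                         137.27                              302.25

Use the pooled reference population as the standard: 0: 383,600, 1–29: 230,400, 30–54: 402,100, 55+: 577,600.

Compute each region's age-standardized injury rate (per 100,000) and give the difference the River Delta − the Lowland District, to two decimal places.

Standard total = 1,593,700; weights = 0.2407, 0.1446, 0.2523, 0.3624.
The River Delta: 0.2407×187.05 + 0.1446×96.32 + 0.2523×205.72 + 0.3624×137.27 = 160.6022 per 100,000.
The Lowland District: 0.2407×272.15 + 0.1446×152.90 + 0.2523×342.84 + 0.3624×302.25 = 283.6547 per 100,000.
Difference = 160.6022 − 283.6547 = -123.0525.

-123.05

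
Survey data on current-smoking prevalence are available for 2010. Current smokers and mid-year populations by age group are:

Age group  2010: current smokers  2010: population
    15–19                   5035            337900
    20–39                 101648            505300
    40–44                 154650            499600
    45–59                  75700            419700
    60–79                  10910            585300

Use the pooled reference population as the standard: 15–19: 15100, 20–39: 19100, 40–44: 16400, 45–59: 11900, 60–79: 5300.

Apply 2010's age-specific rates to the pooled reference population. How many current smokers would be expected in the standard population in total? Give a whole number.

11389

Age-specific rates per 1000 for 2010: 14.901, 201.164, 309.548, 180.367, 18.640.
Expected current smokers = Σ (standard pop × age-specific rate ÷ 1000)
= 15100×14.901/1000 + 19100×201.164/1000 + 16400×309.548/1000 + 11900×180.367/1000 + 5300×18.640/1000
= 225.00 + 3842.23 + 5076.58 + 2146.37 + 98.79 = 11388.97.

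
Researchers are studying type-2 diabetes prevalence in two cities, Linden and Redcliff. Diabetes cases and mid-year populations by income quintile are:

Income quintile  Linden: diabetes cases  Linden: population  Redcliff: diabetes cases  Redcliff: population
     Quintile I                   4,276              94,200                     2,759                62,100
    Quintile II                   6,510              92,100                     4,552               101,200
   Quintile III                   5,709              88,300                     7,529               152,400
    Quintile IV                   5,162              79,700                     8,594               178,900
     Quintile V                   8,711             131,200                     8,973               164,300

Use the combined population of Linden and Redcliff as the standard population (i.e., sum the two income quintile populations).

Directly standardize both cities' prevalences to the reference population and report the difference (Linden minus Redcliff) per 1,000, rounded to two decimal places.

Income-specific rates per 1,000 for Linden: 45.393, 70.684, 64.655, 64.768, 66.395.
For Redcliff: 44.428, 44.980, 49.403, 48.038, 54.614.
Combined standard total = 1,144,400; weights = 0.1366, 0.1689, 0.2103, 0.2260, 0.2582.
Linden: 0.1366×45.393 + 0.1689×70.684 + 0.2103×64.655 + 0.2260×64.768 + 0.2582×66.395 = 63.5172 per 1,000.
Redcliff: 0.1366×44.428 + 0.1689×44.980 + 0.2103×49.403 + 0.2260×48.038 + 0.2582×54.614 = 49.0135 per 1,000.
Difference = 63.5172 − 49.0135 = 14.5037.

14.50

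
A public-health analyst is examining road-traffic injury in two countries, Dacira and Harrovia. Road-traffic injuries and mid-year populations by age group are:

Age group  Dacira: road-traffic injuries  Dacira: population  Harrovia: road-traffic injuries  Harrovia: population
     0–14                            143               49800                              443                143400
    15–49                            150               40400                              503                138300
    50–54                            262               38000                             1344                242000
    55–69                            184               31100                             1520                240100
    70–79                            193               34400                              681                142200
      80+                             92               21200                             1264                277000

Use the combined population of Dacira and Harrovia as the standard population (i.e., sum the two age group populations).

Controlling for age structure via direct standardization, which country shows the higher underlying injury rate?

Dacira

Age-specific rates per 100000 for Dacira: 287.15, 371.29, 689.47, 591.64, 561.05, 433.96.
For Harrovia: 308.93, 363.70, 555.37, 633.07, 478.90, 456.32.
Combined standard total = 1397900; weights = 0.1382, 0.1278, 0.2003, 0.1940, 0.1263, 0.2133.
Dacira: 0.1382×287.15 + 0.1278×371.29 + 0.2003×689.47 + 0.1940×591.64 + 0.1263×561.05 + 0.2133×433.96 = 503.4837 per 100000.
Harrovia: 0.1382×308.93 + 0.1278×363.70 + 0.2003×555.37 + 0.1940×633.07 + 0.1263×478.90 + 0.2133×456.32 = 481.0923 per 100000.
The crude rates (476.50 vs 486.48) would put Harrovia higher, but that reflects its age composition; once standardized to a common age structure, Dacira has the higher underlying rate.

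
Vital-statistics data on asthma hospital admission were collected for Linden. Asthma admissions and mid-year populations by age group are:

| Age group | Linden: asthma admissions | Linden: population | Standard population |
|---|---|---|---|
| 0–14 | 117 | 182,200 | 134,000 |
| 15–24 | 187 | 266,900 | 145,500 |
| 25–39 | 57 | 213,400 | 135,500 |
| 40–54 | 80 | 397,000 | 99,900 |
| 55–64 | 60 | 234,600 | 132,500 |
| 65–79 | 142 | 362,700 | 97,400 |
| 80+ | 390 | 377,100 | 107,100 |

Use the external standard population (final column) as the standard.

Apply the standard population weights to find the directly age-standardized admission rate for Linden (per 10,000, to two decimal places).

Age-specific rates per 10,000 for Linden: 6.42, 7.01, 2.67, 2.02, 2.56, 3.92, 10.34.
Standard total = 851,900; weights = 0.1573, 0.1708, 0.1591, 0.1173, 0.1555, 0.1143, 0.1257.
Standardized rate: 0.1573×6.42 + 0.1708×7.01 + 0.1591×2.67 + 0.1173×2.02 + 0.1555×2.56 + 0.1143×3.92 + 0.1257×10.34 = 5.0135 per 10,000.

5.01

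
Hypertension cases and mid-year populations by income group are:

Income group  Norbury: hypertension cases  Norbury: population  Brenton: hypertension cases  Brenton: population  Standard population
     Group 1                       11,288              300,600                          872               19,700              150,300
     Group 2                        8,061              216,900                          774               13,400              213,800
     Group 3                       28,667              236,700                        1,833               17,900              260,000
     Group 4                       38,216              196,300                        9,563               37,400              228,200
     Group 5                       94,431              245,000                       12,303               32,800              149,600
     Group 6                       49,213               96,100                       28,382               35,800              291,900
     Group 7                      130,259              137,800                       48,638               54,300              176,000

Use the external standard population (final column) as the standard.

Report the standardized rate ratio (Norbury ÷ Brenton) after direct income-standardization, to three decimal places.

0.843

Income-specific rates per 1,000 for Norbury: 37.552, 37.165, 121.111, 194.682, 385.433, 512.102, 945.276.
For Brenton: 44.264, 57.761, 102.402, 255.695, 375.091, 792.793, 895.727.
Standard total = 1,469,800; weights = 0.1023, 0.1455, 0.1769, 0.1553, 0.1018, 0.1986, 0.1197.
Norbury: 0.1023×37.552 + 0.1455×37.165 + 0.1769×121.111 + 0.1553×194.682 + 0.1018×385.433 + 0.1986×512.102 + 0.1197×945.276 = 315.0203 per 1,000.
Brenton: 0.1023×44.264 + 0.1455×57.761 + 0.1769×102.402 + 0.1553×255.695 + 0.1018×375.091 + 0.1986×792.793 + 0.1197×895.727 = 373.6253 per 1,000.
Ratio = 315.0203 ÷ 373.6253 = 0.84314.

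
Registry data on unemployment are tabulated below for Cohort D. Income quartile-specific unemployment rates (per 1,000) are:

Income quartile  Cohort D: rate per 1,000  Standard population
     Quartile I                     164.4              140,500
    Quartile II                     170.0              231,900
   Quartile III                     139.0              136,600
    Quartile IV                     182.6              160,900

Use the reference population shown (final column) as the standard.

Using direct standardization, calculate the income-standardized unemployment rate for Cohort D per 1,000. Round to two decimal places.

Standard total = 669,900; weights = 0.2097, 0.3462, 0.2039, 0.2402.
Standardized rate: 0.2097×164.4 + 0.3462×170.0 + 0.2039×139.0 + 0.2402×182.6 = 165.5306 per 1,000.

165.53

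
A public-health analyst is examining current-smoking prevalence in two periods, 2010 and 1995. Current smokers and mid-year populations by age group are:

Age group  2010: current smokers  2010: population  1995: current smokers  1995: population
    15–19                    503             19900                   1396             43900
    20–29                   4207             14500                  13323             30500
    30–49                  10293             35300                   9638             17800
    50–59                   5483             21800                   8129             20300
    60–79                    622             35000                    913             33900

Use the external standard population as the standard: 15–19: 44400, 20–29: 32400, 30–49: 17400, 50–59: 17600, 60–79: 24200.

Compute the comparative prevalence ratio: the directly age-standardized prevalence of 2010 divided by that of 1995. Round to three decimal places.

Age-specific rates per 1000 for 2010: 25.276, 290.138, 291.586, 251.514, 17.771.
For 1995: 31.800, 436.820, 541.461, 400.443, 26.932.
Standard total = 136000; weights = 0.3265, 0.2382, 0.1279, 0.1294, 0.1779.
2010: 0.3265×25.276 + 0.2382×290.138 + 0.1279×291.586 + 0.1294×251.514 + 0.1779×17.771 = 150.3901 per 1000.
1995: 0.3265×31.800 + 0.2382×436.820 + 0.1279×541.461 + 0.1294×400.443 + 0.1779×26.932 = 240.3370 per 1000.
Ratio = 150.3901 ÷ 240.3370 = 0.62575.

0.626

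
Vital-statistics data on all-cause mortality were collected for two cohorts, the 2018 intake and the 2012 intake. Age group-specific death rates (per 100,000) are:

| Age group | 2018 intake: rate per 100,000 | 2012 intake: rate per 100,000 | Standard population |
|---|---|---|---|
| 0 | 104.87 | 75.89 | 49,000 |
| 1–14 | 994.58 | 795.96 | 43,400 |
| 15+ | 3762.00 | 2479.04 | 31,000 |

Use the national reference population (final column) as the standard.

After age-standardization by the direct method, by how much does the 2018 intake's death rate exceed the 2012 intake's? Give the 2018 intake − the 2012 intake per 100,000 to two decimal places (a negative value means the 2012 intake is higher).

403.66

Standard total = 123,400; weights = 0.3971, 0.3517, 0.2512.
The 2018 intake: 0.3971×104.87 + 0.3517×994.58 + 0.2512×3762.00 = 1336.5106 per 100,000.
The 2012 intake: 0.3971×75.89 + 0.3517×795.96 + 0.2512×2479.04 = 932.8486 per 100,000.
Difference = 1336.5106 − 932.8486 = 403.6620.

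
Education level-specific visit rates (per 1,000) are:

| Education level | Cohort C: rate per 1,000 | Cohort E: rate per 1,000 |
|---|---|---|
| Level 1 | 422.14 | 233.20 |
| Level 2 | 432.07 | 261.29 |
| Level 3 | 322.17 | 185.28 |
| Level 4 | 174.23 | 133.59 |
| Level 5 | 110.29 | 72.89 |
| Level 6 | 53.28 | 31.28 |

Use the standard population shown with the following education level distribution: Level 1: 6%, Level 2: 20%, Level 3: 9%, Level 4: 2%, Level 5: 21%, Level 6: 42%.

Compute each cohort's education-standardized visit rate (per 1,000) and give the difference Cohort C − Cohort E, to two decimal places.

Standard weights: 0.06, 0.20, 0.09, 0.02, 0.21, 0.42.
Cohort C: 0.0600×422.14 + 0.2000×432.07 + 0.0900×322.17 + 0.0200×174.23 + 0.2100×110.29 + 0.4200×53.28 = 189.7608 per 1,000.
Cohort E: 0.0600×233.20 + 0.2000×261.29 + 0.0900×185.28 + 0.0200×133.59 + 0.2100×72.89 + 0.4200×31.28 = 114.0415 per 1,000.
Difference = 189.7608 − 114.0415 = 75.7193.

75.72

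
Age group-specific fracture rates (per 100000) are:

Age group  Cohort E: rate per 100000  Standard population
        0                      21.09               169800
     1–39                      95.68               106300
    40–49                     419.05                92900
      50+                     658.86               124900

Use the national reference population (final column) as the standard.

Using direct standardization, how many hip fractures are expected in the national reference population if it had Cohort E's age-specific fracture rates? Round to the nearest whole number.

1350

Expected hip fractures = Σ (standard pop × age-specific rate ÷ 100000)
= 169800×21.09/100000 + 106300×95.68/100000 + 92900×419.05/100000 + 124900×658.86/100000
= 35.81 + 101.71 + 389.30 + 822.92 = 1349.73.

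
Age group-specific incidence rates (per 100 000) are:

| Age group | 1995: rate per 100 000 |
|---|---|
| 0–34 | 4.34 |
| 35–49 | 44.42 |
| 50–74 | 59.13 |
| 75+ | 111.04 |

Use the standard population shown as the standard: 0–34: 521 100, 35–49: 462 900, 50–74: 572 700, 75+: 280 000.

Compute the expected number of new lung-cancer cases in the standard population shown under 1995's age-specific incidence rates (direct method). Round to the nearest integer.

Expected new lung-cancer cases = Σ (standard pop × age-specific rate ÷ 100 000)
= 521 100×4.34/100 000 + 462 900×44.42/100 000 + 572 700×59.13/100 000 + 280 000×111.04/100 000
= 22.62 + 205.62 + 338.64 + 310.91 = 877.79.

878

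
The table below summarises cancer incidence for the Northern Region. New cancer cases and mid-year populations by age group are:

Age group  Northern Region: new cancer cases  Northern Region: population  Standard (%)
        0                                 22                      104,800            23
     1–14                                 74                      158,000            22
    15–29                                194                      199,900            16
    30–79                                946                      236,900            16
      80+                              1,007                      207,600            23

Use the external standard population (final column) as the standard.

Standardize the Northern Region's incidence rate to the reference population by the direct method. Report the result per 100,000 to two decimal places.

206.12

Age-specific rates per 100,000 for the Northern Region: 20.99, 46.84, 97.05, 399.32, 485.07.
Standard weights: 0.23, 0.22, 0.16, 0.16, 0.23.
Standardized rate: 0.2300×20.99 + 0.2200×46.84 + 0.1600×97.05 + 0.1600×399.32 + 0.2300×485.07 = 206.1173 per 100,000.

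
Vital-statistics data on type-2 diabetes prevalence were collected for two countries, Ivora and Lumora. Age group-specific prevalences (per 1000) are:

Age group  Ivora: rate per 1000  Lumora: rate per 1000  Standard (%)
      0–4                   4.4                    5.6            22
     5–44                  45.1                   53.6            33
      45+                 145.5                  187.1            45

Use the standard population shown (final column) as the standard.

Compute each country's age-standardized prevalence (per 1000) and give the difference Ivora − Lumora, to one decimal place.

Standard weights: 0.22, 0.33, 0.45.
Ivora: 0.2200×4.4 + 0.3300×45.1 + 0.4500×145.5 = 81.3260 per 1000.
Lumora: 0.2200×5.6 + 0.3300×53.6 + 0.4500×187.1 = 103.1150 per 1000.
Difference = 81.3260 − 103.1150 = -21.7890.

-21.8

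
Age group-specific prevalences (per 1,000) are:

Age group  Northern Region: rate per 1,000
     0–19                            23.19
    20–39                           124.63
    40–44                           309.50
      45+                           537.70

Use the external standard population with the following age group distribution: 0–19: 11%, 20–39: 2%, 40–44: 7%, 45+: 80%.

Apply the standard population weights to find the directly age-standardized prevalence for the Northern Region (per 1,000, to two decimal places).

Standard weights: 0.11, 0.02, 0.07, 0.80.
Standardized rate: 0.1100×23.19 + 0.0200×124.63 + 0.0700×309.50 + 0.8000×537.70 = 456.8685 per 1,000.

456.87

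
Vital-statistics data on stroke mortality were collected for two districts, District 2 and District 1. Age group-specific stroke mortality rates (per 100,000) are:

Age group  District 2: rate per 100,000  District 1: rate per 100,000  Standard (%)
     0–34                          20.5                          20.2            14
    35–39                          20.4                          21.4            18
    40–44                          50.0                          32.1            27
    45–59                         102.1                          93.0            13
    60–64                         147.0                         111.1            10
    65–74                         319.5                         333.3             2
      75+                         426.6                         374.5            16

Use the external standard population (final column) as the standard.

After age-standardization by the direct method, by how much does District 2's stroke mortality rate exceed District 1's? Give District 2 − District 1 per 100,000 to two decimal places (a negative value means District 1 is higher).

17.53

Standard weights: 0.14, 0.18, 0.27, 0.13, 0.10, 0.02, 0.16.
District 2: 0.1400×20.5 + 0.1800×20.4 + 0.2700×50.0 + 0.1300×102.1 + 0.1000×147.0 + 0.0200×319.5 + 0.1600×426.6 = 122.6610 per 100,000.
District 1: 0.1400×20.2 + 0.1800×21.4 + 0.2700×32.1 + 0.1300×93.0 + 0.1000×111.1 + 0.0200×333.3 + 0.1600×374.5 = 105.1330 per 100,000.
Difference = 122.6610 − 105.1330 = 17.5280.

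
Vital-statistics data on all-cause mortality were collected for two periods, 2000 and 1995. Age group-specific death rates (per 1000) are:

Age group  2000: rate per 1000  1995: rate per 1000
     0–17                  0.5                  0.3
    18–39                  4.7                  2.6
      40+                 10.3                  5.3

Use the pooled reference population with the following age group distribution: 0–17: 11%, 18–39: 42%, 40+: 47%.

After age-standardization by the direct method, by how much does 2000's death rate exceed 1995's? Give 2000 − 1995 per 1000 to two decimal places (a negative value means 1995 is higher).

3.25

Standard weights: 0.11, 0.42, 0.47.
2000: 0.1100×0.5 + 0.4200×4.7 + 0.4700×10.3 = 6.8700 per 1000.
1995: 0.1100×0.3 + 0.4200×2.6 + 0.4700×5.3 = 3.6160 per 1000.
Difference = 6.8700 − 3.6160 = 3.2540.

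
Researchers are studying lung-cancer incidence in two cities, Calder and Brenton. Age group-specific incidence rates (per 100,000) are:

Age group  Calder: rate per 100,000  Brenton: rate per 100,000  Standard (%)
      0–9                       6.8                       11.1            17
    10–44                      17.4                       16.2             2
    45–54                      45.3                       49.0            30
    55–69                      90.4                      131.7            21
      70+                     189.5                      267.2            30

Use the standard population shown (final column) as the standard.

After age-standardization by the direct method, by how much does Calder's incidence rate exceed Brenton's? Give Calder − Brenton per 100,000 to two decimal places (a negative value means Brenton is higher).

Standard weights: 0.17, 0.02, 0.30, 0.21, 0.30.
Calder: 0.1700×6.8 + 0.0200×17.4 + 0.3000×45.3 + 0.2100×90.4 + 0.3000×189.5 = 90.9280 per 100,000.
Brenton: 0.1700×11.1 + 0.0200×16.2 + 0.3000×49.0 + 0.2100×131.7 + 0.3000×267.2 = 124.7280 per 100,000.
Difference = 90.9280 − 124.7280 = -33.8000.

-33.80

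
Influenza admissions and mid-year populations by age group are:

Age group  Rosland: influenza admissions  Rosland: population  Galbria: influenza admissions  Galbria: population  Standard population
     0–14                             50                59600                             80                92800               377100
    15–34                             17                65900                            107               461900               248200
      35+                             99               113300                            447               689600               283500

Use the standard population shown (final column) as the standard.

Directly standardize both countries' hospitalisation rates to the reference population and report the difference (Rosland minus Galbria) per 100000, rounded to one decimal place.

6.8

Age-specific rates per 100000 for Rosland: 83.89, 25.80, 87.38.
For Galbria: 86.21, 23.17, 64.82.
Standard total = 908800; weights = 0.4149, 0.2731, 0.3119.
Rosland: 0.4149×83.89 + 0.2731×25.80 + 0.3119×87.38 = 69.1136 per 100000.
Galbria: 0.4149×86.21 + 0.2731×23.17 + 0.3119×64.82 = 62.3182 per 100000.
Difference = 69.1136 − 62.3182 = 6.7955.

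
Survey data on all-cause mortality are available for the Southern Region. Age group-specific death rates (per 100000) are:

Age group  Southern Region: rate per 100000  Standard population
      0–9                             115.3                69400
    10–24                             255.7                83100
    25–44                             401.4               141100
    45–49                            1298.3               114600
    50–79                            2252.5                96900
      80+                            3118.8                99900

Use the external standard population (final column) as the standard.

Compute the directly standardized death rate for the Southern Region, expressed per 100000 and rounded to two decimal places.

1263.65

Standard total = 605000; weights = 0.1147, 0.1374, 0.2332, 0.1894, 0.1602, 0.1651.
Standardized rate: 0.1147×115.3 + 0.1374×255.7 + 0.2332×401.4 + 0.1894×1298.3 + 0.1602×2252.5 + 0.1651×3118.8 = 1263.6505 per 100000.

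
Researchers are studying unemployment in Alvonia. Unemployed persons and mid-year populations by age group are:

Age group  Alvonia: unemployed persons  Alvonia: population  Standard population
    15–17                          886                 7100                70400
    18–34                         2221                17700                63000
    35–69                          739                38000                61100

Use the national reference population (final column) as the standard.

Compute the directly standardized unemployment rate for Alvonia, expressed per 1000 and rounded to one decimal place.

91.9

Age-specific rates per 1000 for Alvonia: 124.789, 125.480, 19.447.
Standard total = 194500; weights = 0.3620, 0.3239, 0.3141.
Standardized rate: 0.3620×124.789 + 0.3239×125.480 + 0.3141×19.447 = 91.9209 per 1000.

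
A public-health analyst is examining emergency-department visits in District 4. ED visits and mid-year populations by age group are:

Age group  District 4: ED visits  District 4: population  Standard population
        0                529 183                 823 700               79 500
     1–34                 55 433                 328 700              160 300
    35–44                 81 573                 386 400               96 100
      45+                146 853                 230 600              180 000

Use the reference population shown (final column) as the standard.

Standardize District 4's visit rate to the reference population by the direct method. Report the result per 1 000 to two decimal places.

412.92

Age-specific rates per 1 000 for District 4: 642.446, 168.643, 211.110, 636.830.
Standard total = 515 900; weights = 0.1541, 0.3107, 0.1863, 0.3489.
Standardized rate: 0.1541×642.446 + 0.3107×168.643 + 0.1863×211.110 + 0.3489×636.830 = 412.9193 per 1 000.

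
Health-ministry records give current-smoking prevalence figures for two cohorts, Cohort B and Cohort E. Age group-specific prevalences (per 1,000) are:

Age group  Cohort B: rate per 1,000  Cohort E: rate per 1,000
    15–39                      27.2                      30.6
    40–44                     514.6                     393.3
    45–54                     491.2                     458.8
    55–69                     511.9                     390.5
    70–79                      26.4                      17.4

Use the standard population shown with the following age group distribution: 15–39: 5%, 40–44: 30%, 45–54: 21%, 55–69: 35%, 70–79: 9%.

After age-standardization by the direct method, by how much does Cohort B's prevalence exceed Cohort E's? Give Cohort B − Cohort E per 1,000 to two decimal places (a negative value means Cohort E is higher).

Standard weights: 0.05, 0.30, 0.21, 0.35, 0.09.
Cohort B: 0.0500×27.2 + 0.3000×514.6 + 0.2100×491.2 + 0.3500×511.9 + 0.0900×26.4 = 440.4330 per 1,000.
Cohort E: 0.0500×30.6 + 0.3000×393.3 + 0.2100×458.8 + 0.3500×390.5 + 0.0900×17.4 = 354.1090 per 1,000.
Difference = 440.4330 − 354.1090 = 86.3240.

86.32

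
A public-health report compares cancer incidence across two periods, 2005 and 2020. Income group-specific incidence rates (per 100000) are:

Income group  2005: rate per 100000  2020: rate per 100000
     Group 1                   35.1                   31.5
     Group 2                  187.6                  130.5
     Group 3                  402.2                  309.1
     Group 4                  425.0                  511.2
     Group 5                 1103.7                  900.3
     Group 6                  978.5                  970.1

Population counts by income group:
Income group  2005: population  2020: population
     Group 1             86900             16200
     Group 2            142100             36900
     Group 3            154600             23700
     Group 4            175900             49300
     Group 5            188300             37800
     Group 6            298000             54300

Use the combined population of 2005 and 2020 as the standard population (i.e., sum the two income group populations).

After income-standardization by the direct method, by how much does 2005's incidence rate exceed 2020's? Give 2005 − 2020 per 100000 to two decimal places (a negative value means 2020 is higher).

44.88

Combined standard total = 1264000; weights = 0.0816, 0.1416, 0.1411, 0.1782, 0.1789, 0.2787.
2005: 0.0816×35.1 + 0.1416×187.6 + 0.1411×402.2 + 0.1782×425.0 + 0.1789×1103.7 + 0.2787×978.5 = 632.0361 per 100000.
2020: 0.0816×31.5 + 0.1416×130.5 + 0.1411×309.1 + 0.1782×511.2 + 0.1789×900.3 + 0.2787×970.1 = 587.1566 per 100000.
Difference = 632.0361 − 587.1566 = 44.8794.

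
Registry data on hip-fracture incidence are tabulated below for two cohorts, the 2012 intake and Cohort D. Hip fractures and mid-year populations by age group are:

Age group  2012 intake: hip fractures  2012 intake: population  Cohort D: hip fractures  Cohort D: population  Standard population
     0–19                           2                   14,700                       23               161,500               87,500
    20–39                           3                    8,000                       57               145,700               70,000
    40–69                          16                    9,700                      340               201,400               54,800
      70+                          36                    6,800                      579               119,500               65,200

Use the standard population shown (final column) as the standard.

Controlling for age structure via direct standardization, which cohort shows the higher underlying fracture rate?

Age-specific rates per 100,000 for the 2012 intake: 13.61, 37.50, 164.95, 529.41.
For Cohort D: 14.24, 39.12, 168.82, 484.52.
Standard total = 277,500; weights = 0.3153, 0.2523, 0.1975, 0.2350.
The 2012 intake: 0.3153×13.61 + 0.2523×37.50 + 0.1975×164.95 + 0.2350×529.41 = 170.7110 per 100,000.
Cohort D: 0.3153×14.24 + 0.2523×39.12 + 0.1975×168.82 + 0.2350×484.52 = 161.5369 per 100,000.
The crude rates (145.41 vs 159.05) would put Cohort D higher, but that reflects its age composition; once standardized to a common age structure, the 2012 intake has the higher underlying rate.

2012 intake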